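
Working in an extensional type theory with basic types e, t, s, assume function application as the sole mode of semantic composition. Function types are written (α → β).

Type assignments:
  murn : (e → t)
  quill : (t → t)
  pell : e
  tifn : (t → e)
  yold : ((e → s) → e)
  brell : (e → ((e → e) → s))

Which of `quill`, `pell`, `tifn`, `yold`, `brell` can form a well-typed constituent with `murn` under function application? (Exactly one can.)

pell

quill : (t → t) — murn needs e; quill needs t; neither fits.
pell — combines: murn : (e → t) takes pell : e as argument, giving t.
tifn : (t → e) — murn needs e; tifn needs t; neither fits.
yold : ((e → s) → e) — murn needs e; yold needs (e → s); neither fits.
brell : (e → ((e → e) → s)) — murn needs e; brell needs e; neither fits.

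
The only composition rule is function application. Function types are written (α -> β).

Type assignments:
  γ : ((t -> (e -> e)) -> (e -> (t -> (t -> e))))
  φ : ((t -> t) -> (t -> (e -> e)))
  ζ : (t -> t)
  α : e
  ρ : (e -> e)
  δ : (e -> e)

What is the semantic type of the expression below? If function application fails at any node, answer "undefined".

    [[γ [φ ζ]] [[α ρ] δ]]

[φ ζ]: ((t -> t) -> (t -> (e -> e))) applied to (t -> t) yields (t -> (e -> e)).
[γ [φ ζ]]: ((t -> (e -> e)) -> (e -> (t -> (t -> e)))) applied to (t -> (e -> e)) yields (e -> (t -> (t -> e))).
[α ρ]: (e -> e) applied to e yields e.
[[α ρ] δ]: (e -> e) applied to e yields e.
[[γ [φ ζ]] [[α ρ] δ]]: (e -> (t -> (t -> e))) applied to e yields (t -> (t -> e)).

(t -> (t -> e))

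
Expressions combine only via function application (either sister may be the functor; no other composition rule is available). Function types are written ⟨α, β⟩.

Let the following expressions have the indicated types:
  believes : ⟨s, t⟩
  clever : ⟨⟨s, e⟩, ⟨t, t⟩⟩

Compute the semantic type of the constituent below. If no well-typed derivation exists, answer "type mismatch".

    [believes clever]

[believes clever]: ⟨s, t⟩ with ⟨⟨s, e⟩, ⟨t, t⟩⟩ — neither is a function whose domain matches the other; composition fails here.

type mismatch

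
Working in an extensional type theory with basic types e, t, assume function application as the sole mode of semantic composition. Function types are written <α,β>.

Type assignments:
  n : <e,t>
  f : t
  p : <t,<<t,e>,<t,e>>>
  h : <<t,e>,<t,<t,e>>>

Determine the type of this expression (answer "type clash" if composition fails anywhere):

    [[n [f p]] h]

[f p]: p is <t,<<t,e>,<t,e>>>, f is t; result <<t,e>,<t,e>>.
[n [f p]]: <e,t> and <<t,e>,<t,e>> cannot combine by function application — type clash.

type clash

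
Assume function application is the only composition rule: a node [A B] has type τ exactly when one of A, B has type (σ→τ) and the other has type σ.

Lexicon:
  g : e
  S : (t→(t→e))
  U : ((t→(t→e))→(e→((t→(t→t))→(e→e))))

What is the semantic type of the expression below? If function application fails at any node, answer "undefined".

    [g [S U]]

((t→(t→t))→(e→e))

[S U]: U is ((t→(t→e))→(e→((t→(t→t))→(e→e)))), S is (t→(t→e)); result (e→((t→(t→t))→(e→e))).
[g [S U]]: [S U] is (e→((t→(t→t))→(e→e))), g is e; result ((t→(t→t))→(e→e)).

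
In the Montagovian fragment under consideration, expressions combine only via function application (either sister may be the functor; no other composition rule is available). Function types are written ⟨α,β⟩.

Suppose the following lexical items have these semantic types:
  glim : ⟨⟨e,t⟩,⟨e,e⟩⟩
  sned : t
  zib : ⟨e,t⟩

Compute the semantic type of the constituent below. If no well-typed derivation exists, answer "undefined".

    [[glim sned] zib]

undefined

[glim sned]: ⟨⟨e,t⟩,⟨e,e⟩⟩ with t — neither is a function whose domain matches the other; composition fails here.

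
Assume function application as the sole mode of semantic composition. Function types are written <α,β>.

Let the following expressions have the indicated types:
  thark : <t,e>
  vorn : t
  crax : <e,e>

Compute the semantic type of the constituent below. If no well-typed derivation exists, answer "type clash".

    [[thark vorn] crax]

e

[thark vorn] — thark of type <t,e> combines with vorn of type t: type e.
[[thark vorn] crax] — crax of type <e,e> combines with [thark vorn] of type e: type e.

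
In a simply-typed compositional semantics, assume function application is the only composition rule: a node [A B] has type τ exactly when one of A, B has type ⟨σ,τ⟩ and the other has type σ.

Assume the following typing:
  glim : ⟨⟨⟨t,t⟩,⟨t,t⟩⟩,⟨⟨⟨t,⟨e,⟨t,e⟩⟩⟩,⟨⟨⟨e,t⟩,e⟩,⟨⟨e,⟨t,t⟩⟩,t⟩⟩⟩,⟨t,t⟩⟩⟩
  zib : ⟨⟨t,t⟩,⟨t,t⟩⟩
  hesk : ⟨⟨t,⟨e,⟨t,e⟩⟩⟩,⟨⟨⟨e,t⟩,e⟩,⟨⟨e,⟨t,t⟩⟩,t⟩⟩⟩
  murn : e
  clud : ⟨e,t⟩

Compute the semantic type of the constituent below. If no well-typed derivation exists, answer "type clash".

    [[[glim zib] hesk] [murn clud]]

[glim zib]: ⟨⟨⟨t,t⟩,⟨t,t⟩⟩,⟨⟨⟨t,⟨e,⟨t,e⟩⟩⟩,⟨⟨⟨e,t⟩,e⟩,⟨⟨e,⟨t,t⟩⟩,t⟩⟩⟩,⟨t,t⟩⟩⟩ applied to ⟨⟨t,t⟩,⟨t,t⟩⟩ yields ⟨⟨⟨t,⟨e,⟨t,e⟩⟩⟩,⟨⟨⟨e,t⟩,e⟩,⟨⟨e,⟨t,t⟩⟩,t⟩⟩⟩,⟨t,t⟩⟩.
[[glim zib] hesk]: ⟨⟨⟨t,⟨e,⟨t,e⟩⟩⟩,⟨⟨⟨e,t⟩,e⟩,⟨⟨e,⟨t,t⟩⟩,t⟩⟩⟩,⟨t,t⟩⟩ applied to ⟨⟨t,⟨e,⟨t,e⟩⟩⟩,⟨⟨⟨e,t⟩,e⟩,⟨⟨e,⟨t,t⟩⟩,t⟩⟩⟩ yields ⟨t,t⟩.
[murn clud]: ⟨e,t⟩ applied to e yields t.
[[[glim zib] hesk] [murn clud]]: ⟨t,t⟩ applied to t yields t.

t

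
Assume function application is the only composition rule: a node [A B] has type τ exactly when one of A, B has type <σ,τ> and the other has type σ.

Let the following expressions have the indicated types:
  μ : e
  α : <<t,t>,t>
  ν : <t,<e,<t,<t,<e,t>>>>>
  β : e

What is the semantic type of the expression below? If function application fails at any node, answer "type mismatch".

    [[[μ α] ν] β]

[μ α]: e and <<t,t>,t> cannot combine by function application — type clash.

type mismatch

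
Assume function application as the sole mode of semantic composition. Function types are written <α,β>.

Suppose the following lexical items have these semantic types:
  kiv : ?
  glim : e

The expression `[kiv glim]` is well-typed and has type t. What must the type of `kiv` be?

For [kiv glim] to have type t with glim of type e, kiv must be the function: kiv : <e,t>.

<e,t>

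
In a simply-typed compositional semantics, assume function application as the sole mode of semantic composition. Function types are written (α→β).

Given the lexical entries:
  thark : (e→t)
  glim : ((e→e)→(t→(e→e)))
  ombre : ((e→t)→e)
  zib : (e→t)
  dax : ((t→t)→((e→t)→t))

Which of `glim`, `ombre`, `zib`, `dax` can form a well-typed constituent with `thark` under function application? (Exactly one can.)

ombre

glim : ((e→e)→(t→(e→e))) — no; thark wants e, and glim wants (e→e).
ombre — combines: ombre : ((e→t)→e) takes thark : (e→t) as argument, giving e.
zib : (e→t) — no; thark wants e, and zib wants e.
dax : ((t→t)→((e→t)→t)) — no; thark wants e, and dax wants (t→t).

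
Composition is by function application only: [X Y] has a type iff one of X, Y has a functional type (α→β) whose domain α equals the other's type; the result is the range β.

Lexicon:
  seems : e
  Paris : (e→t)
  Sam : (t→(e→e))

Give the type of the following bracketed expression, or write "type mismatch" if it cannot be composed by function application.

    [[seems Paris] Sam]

(e→e)

At [seems Paris], Paris : (e→t) takes seems : e, giving t.
At [[seems Paris] Sam], Sam : (t→(e→e)) takes [seems Paris] : t, giving (e→e).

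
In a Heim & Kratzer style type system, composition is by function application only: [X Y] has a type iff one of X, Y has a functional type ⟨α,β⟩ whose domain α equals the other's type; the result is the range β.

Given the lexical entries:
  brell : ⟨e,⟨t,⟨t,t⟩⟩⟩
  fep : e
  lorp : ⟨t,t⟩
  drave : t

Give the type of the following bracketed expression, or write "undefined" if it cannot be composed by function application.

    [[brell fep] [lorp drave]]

[brell fep]: brell is ⟨e,⟨t,⟨t,t⟩⟩⟩, fep is e; result ⟨t,⟨t,t⟩⟩.
[lorp drave]: lorp is ⟨t,t⟩, drave is t; result t.
[[brell fep] [lorp drave]]: [brell fep] is ⟨t,⟨t,t⟩⟩, [lorp drave] is t; result ⟨t,t⟩.

⟨t,t⟩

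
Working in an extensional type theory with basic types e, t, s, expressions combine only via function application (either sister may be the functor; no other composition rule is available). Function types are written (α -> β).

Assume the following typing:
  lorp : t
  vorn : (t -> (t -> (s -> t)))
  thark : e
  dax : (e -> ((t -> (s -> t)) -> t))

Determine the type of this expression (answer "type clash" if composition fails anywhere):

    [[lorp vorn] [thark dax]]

[lorp vorn] — vorn of type (t -> (t -> (s -> t))) combines with lorp of type t: type (t -> (s -> t)).
[thark dax] — dax of type (e -> ((t -> (s -> t)) -> t)) combines with thark of type e: type ((t -> (s -> t)) -> t).
[[lorp vorn] [thark dax]] — [thark dax] of type ((t -> (s -> t)) -> t) combines with [lorp vorn] of type (t -> (s -> t)): type t.

t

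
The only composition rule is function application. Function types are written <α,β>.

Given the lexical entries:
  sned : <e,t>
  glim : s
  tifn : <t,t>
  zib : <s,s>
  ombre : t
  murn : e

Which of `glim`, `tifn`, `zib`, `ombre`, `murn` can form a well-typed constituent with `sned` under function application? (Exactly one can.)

glim : s — sned needs e; glim needs nothing (atomic); neither fits.
tifn : <t,t> — sned needs e; tifn needs t; neither fits.
zib : <s,s> — sned needs e; zib needs s; neither fits.
ombre : t — sned needs e; ombre needs nothing (atomic); neither fits.
murn — combines: sned : <e,t> takes murn : e as argument, giving t.

murn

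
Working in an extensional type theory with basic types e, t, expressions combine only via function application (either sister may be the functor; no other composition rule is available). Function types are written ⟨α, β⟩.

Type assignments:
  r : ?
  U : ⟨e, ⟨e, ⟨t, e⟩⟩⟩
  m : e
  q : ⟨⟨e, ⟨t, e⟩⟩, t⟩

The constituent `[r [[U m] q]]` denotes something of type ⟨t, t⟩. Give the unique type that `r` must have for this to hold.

⟨t, ⟨t, t⟩⟩

At [r [[U m] q]] (required: ⟨t, t⟩): [[U m] q] is t, which is not a function with range ⟨t, t⟩; hence r is the functor — type ⟨t, ⟨t, t⟩⟩.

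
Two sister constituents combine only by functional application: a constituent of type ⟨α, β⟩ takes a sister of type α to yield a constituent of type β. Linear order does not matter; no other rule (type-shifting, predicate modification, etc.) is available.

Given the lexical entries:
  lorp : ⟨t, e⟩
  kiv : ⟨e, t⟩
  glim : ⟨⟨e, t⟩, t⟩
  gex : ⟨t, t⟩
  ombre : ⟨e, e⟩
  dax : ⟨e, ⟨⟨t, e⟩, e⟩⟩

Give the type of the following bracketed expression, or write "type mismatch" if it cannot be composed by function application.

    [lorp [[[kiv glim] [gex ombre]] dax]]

[kiv glim]: glim is ⟨⟨e, t⟩, t⟩, kiv is ⟨e, t⟩; result t.
At [gex ombre]: neither ⟨t, t⟩ nor ⟨e, e⟩ can take the other as argument; the node is ill-typed.

type mismatch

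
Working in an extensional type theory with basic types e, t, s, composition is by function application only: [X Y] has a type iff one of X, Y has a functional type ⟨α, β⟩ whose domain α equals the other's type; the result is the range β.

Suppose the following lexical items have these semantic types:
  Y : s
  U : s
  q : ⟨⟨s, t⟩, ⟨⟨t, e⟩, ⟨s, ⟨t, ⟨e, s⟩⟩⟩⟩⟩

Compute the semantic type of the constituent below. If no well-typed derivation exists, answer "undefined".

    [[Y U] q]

At [Y U]: neither s nor s can take the other as argument; the node is ill-typed.

undefined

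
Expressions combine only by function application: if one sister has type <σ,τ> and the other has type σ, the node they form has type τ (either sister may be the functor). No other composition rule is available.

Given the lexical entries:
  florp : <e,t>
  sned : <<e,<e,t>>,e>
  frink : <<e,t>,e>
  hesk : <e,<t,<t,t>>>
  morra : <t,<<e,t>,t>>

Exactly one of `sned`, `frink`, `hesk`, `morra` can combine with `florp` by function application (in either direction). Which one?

sned : <<e,<e,t>>,e> — florp needs e; sned needs <e,<e,t>>; neither fits.
frink — combines: frink : <<e,t>,e> takes florp : <e,t> as argument, giving e.
hesk : <e,<t,<t,t>>> — florp needs e; hesk needs e; neither fits.
morra : <t,<<e,t>,t>> — florp needs e; morra needs t; neither fits.

frink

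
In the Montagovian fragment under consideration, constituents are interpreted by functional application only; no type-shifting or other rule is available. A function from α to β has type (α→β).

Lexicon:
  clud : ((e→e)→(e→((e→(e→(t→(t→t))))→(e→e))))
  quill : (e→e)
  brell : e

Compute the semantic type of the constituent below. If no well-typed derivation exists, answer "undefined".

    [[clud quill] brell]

[clud quill]: functor clud : ((e→e)→(e→((e→(e→(t→(t→t))))→(e→e)))), argument quill : (e→e); result (e→((e→(e→(t→(t→t))))→(e→e))).
[[clud quill] brell]: functor [clud quill] : (e→((e→(e→(t→(t→t))))→(e→e))), argument brell : e; result ((e→(e→(t→(t→t))))→(e→e)).

((e→(e→(t→(t→t))))→(e→e))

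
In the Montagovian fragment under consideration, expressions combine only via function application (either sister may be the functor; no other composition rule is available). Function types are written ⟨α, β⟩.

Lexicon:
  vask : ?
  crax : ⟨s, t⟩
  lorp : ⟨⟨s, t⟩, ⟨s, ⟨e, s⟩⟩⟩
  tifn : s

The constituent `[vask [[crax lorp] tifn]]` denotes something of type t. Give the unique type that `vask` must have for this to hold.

⟨⟨e, s⟩, t⟩

At [vask [[crax lorp] tifn]] (required: t): [[crax lorp] tifn] is ⟨e, s⟩, which is not a function with range t; hence vask is the functor — type ⟨⟨e, s⟩, t⟩.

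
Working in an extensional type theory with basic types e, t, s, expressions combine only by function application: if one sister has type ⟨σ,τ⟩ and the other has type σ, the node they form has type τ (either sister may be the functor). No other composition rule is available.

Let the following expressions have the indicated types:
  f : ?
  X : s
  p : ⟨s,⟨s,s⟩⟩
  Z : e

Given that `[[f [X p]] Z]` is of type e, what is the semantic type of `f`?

⟨⟨s,s⟩,⟨e,e⟩⟩

[[f [X p]] Z] is required to be e. Z : e cannot yield e as functor, so [f [X p]] : ⟨e,e⟩.
[f [X p]] is required to be ⟨e,e⟩. [X p] : ⟨s,s⟩ cannot yield ⟨e,e⟩ as functor, so f : ⟨⟨s,s⟩,⟨e,e⟩⟩.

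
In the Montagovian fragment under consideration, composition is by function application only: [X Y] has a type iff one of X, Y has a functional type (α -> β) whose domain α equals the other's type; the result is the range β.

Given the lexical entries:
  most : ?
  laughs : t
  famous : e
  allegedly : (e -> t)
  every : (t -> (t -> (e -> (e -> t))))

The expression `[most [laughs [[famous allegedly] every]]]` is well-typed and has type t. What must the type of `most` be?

((e -> (e -> t)) -> t)

For [most [laughs [[famous allegedly] every]]] to have type t with [laughs [[famous allegedly] every]] of type (e -> (e -> t)), most must be the function: most : ((e -> (e -> t)) -> t).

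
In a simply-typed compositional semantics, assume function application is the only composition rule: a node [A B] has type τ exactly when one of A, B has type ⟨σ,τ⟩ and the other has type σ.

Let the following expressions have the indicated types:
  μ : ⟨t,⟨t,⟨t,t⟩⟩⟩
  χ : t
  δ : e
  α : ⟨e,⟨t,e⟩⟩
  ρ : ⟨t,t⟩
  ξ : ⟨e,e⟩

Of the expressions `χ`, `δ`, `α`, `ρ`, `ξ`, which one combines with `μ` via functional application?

χ

χ — combines: μ : ⟨t,⟨t,⟨t,t⟩⟩⟩ takes χ : t as argument, giving ⟨t,⟨t,t⟩⟩.
δ : e — μ needs t; δ needs nothing (atomic); neither fits.
α : ⟨e,⟨t,e⟩⟩ — μ needs t; α needs e; neither fits.
ρ : ⟨t,t⟩ — μ needs t; ρ needs t; neither fits.
ξ : ⟨e,e⟩ — μ needs t; ξ needs e; neither fits.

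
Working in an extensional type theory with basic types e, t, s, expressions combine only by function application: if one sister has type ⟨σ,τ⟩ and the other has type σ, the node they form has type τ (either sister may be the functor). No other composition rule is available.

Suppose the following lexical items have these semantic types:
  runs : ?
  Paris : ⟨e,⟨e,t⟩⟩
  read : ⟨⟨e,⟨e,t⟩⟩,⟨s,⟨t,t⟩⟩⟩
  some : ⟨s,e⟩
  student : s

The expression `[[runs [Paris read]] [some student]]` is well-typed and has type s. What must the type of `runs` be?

For [[runs [Paris read]] [some student]] to have type s with [some student] of type e, [runs [Paris read]] must be the function: [runs [Paris read]] : ⟨e,s⟩.
For [runs [Paris read]] to have type ⟨e,s⟩ with [Paris read] of type ⟨s,⟨t,t⟩⟩, runs must be the function: runs : ⟨⟨s,⟨t,t⟩⟩,⟨e,s⟩⟩.

⟨⟨s,⟨t,t⟩⟩,⟨e,s⟩⟩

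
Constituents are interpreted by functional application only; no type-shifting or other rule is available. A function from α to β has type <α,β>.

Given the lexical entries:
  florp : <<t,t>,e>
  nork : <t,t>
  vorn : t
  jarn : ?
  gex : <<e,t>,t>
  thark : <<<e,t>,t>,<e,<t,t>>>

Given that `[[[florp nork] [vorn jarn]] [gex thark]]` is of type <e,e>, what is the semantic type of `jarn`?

<t,<e,<<e,<t,t>>,<e,e>>>>

[[[florp nork] [vorn jarn]] [gex thark]] must have type <e,e>. The sister [gex thark] has type <e,<t,t>>; that is not a function onto <e,e>, so [[florp nork] [vorn jarn]] must be the functor, of type <<e,<t,t>>,<e,e>>.
[[florp nork] [vorn jarn]] must have type <<e,<t,t>>,<e,e>>. The sister [florp nork] has type e; that is not a function onto <<e,<t,t>>,<e,e>>, so [vorn jarn] must be the functor, of type <e,<<e,<t,t>>,<e,e>>>.
[vorn jarn] must have type <e,<<e,<t,t>>,<e,e>>>. The sister vorn has type t; that is not a function onto <e,<<e,<t,t>>,<e,e>>>, so jarn must be the functor, of type <t,<e,<<e,<t,t>>,<e,e>>>>.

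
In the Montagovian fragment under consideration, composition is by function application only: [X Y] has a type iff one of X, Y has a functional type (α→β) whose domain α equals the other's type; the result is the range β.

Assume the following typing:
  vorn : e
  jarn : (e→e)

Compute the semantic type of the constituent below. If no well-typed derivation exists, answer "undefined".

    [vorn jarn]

[vorn jarn]: functor jarn : (e→e), argument vorn : e; result e.

e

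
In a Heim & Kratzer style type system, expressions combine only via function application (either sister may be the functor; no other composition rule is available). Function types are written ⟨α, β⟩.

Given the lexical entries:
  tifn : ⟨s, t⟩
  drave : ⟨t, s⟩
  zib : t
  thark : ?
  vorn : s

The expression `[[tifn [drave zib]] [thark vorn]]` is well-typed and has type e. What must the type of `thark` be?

At [[tifn [drave zib]] [thark vorn]] (required: e): [tifn [drave zib]] is t, which is not a function with range e; hence [thark vorn] is the functor — type ⟨t, e⟩.
At [thark vorn] (required: ⟨t, e⟩): vorn is s, which is not a function with range ⟨t, e⟩; hence thark is the functor — type ⟨s, ⟨t, e⟩⟩.

⟨s, ⟨t, e⟩⟩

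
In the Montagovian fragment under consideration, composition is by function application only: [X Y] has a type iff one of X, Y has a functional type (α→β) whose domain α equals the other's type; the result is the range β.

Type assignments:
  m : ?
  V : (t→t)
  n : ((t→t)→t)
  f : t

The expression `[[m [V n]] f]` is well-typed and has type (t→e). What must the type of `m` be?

For [[m [V n]] f] to have type (t→e) with f of type t, [m [V n]] must be the function: [m [V n]] : (t→(t→e)).
For [m [V n]] to have type (t→(t→e)) with [V n] of type t, m must be the function: m : (t→(t→(t→e))).

(t→(t→(t→e)))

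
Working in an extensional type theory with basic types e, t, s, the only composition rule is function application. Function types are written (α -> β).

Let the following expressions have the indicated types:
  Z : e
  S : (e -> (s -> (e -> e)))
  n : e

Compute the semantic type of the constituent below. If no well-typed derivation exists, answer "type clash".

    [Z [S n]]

type clash

[S n]: (e -> (s -> (e -> e))) applied to e yields (s -> (e -> e)).
[Z [S n]]: e and (s -> (e -> e)) cannot combine by function application — type clash.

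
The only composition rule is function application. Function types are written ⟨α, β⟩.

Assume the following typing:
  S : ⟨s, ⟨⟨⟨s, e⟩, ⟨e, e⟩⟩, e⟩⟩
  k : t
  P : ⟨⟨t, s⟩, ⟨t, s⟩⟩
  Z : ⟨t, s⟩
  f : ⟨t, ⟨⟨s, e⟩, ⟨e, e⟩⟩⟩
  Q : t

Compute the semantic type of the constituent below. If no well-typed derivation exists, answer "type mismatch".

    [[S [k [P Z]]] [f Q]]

[P Z]: P is ⟨⟨t, s⟩, ⟨t, s⟩⟩, Z is ⟨t, s⟩; result ⟨t, s⟩.
[k [P Z]]: [P Z] is ⟨t, s⟩, k is t; result s.
[S [k [P Z]]]: S is ⟨s, ⟨⟨⟨s, e⟩, ⟨e, e⟩⟩, e⟩⟩, [k [P Z]] is s; result ⟨⟨⟨s, e⟩, ⟨e, e⟩⟩, e⟩.
[f Q]: f is ⟨t, ⟨⟨s, e⟩, ⟨e, e⟩⟩⟩, Q is t; result ⟨⟨s, e⟩, ⟨e, e⟩⟩.
[[S [k [P Z]]] [f Q]]: [S [k [P Z]]] is ⟨⟨⟨s, e⟩, ⟨e, e⟩⟩, e⟩, [f Q] is ⟨⟨s, e⟩, ⟨e, e⟩⟩; result e.

e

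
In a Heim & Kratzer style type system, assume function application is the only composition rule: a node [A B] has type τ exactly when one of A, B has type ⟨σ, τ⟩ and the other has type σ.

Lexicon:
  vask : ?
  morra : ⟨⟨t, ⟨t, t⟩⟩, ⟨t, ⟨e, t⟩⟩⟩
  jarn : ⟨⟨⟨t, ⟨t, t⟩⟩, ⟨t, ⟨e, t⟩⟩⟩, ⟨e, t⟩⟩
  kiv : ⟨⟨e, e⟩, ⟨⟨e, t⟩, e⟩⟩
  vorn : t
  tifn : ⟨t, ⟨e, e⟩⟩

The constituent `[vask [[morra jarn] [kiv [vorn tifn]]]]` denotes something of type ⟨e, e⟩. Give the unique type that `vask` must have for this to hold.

[vask [[morra jarn] [kiv [vorn tifn]]]] must have type ⟨e, e⟩. The sister [[morra jarn] [kiv [vorn tifn]]] has type e; that is not a function onto ⟨e, e⟩, so vask must be the functor, of type ⟨e, ⟨e, e⟩⟩.

⟨e, ⟨e, e⟩⟩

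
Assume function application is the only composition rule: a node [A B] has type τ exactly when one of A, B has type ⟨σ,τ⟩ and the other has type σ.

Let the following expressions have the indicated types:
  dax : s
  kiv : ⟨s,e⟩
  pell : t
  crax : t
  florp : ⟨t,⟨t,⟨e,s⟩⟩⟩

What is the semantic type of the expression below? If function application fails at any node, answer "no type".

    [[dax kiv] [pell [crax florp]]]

s

[dax kiv] — kiv of type ⟨s,e⟩ combines with dax of type s: type e.
[crax florp] — florp of type ⟨t,⟨t,⟨e,s⟩⟩⟩ combines with crax of type t: type ⟨t,⟨e,s⟩⟩.
[pell [crax florp]] — [crax florp] of type ⟨t,⟨e,s⟩⟩ combines with pell of type t: type ⟨e,s⟩.
[[dax kiv] [pell [crax florp]]] — [pell [crax florp]] of type ⟨e,s⟩ combines with [dax kiv] of type e: type s.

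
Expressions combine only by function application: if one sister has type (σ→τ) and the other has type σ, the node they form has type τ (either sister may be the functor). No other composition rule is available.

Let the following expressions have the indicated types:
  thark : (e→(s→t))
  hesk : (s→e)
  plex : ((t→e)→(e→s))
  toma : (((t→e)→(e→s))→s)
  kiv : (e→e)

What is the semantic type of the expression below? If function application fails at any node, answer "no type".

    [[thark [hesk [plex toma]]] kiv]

[plex toma]: (((t→e)→(e→s))→s) applied to ((t→e)→(e→s)) yields s.
[hesk [plex toma]]: (s→e) applied to s yields e.
[thark [hesk [plex toma]]]: (e→(s→t)) applied to e yields (s→t).
At [[thark [hesk [plex toma]]] kiv]: neither (s→t) nor (e→e) can take the other as argument; the node is ill-typed.

no type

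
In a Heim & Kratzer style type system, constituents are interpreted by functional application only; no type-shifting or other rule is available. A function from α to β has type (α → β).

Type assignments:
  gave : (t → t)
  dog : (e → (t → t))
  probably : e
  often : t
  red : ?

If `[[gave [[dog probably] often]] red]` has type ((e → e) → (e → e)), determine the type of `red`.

(t → ((e → e) → (e → e)))

[[gave [[dog probably] often]] red] is required to be ((e → e) → (e → e)). [gave [[dog probably] often]] : t cannot yield ((e → e) → (e → e)) as functor, so red : (t → ((e → e) → (e → e))).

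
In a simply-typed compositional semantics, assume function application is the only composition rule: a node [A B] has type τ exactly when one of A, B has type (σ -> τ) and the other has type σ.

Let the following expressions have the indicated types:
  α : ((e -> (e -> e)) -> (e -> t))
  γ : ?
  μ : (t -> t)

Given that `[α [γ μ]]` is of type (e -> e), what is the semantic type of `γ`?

((t -> t) -> (((e -> (e -> e)) -> (e -> t)) -> (e -> e)))

[α [γ μ]] must have type (e -> e). The sister α has type ((e -> (e -> e)) -> (e -> t)); that is not a function onto (e -> e), so [γ μ] must be the functor, of type (((e -> (e -> e)) -> (e -> t)) -> (e -> e)).
[γ μ] must have type (((e -> (e -> e)) -> (e -> t)) -> (e -> e)). The sister μ has type (t -> t); that is not a function onto (((e -> (e -> e)) -> (e -> t)) -> (e -> e)), so γ must be the functor, of type ((t -> t) -> (((e -> (e -> e)) -> (e -> t)) -> (e -> e))).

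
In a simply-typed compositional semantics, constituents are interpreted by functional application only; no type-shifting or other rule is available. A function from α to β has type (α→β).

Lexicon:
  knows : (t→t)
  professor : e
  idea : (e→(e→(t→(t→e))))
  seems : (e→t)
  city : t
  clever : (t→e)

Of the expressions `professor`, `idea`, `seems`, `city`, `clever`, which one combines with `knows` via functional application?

city

professor : e — no; knows wants t, and professor wants nothing (atomic).
idea : (e→(e→(t→(t→e)))) — no; knows wants t, and idea wants e.
seems : (e→t) — no; knows wants t, and seems wants e.
city — combines: knows : (t→t) takes city : t as argument, giving t.
clever : (t→e) — no; knows wants t, and clever wants t.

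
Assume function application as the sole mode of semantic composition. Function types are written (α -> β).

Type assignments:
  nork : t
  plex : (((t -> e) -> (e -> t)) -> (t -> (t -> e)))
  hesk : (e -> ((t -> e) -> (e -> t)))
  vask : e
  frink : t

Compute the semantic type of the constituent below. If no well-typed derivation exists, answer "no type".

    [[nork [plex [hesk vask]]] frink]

[hesk vask] — hesk of type (e -> ((t -> e) -> (e -> t))) combines with vask of type e: type ((t -> e) -> (e -> t)).
[plex [hesk vask]] — plex of type (((t -> e) -> (e -> t)) -> (t -> (t -> e))) combines with [hesk vask] of type ((t -> e) -> (e -> t)): type (t -> (t -> e)).
[nork [plex [hesk vask]]] — [plex [hesk vask]] of type (t -> (t -> e)) combines with nork of type t: type (t -> e).
[[nork [plex [hesk vask]]] frink] — [nork [plex [hesk vask]]] of type (t -> e) combines with frink of type t: type e.

e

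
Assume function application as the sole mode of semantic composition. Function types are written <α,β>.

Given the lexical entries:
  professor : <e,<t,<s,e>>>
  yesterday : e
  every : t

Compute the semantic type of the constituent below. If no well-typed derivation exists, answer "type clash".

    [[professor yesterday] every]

<s,e>

[professor yesterday]: functor professor : <e,<t,<s,e>>>, argument yesterday : e; result <t,<s,e>>.
[[professor yesterday] every]: functor [professor yesterday] : <t,<s,e>>, argument every : t; result <s,e>.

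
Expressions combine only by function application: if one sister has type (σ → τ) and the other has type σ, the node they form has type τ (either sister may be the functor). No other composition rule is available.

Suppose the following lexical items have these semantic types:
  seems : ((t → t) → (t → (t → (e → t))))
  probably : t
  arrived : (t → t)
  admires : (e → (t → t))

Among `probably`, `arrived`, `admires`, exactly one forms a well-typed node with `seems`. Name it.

arrived

probably : t — does not combine with seems.
arrived — combines: seems : ((t → t) → (t → (t → (e → t)))) takes arrived : (t → t) as argument, giving (t → (t → (e → t))).
admires : (e → (t → t)) — does not combine with seems.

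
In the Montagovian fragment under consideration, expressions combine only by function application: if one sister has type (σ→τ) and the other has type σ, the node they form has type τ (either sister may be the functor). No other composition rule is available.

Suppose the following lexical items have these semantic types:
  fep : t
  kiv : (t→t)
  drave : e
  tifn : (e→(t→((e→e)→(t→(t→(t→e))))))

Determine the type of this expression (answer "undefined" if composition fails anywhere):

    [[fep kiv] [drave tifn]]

[fep kiv]: functor kiv : (t→t), argument fep : t; result t.
[drave tifn]: functor tifn : (e→(t→((e→e)→(t→(t→(t→e)))))), argument drave : e; result (t→((e→e)→(t→(t→(t→e))))).
[[fep kiv] [drave tifn]]: functor [drave tifn] : (t→((e→e)→(t→(t→(t→e))))), argument [fep kiv] : t; result ((e→e)→(t→(t→(t→e)))).

((e→e)→(t→(t→(t→e))))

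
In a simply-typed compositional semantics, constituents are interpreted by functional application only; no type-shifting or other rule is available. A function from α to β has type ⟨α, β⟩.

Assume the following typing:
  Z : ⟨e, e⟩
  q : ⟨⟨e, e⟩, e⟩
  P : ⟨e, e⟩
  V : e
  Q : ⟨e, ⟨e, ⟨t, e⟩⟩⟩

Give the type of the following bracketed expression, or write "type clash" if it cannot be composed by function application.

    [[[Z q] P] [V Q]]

⟨t, e⟩

[Z q]: ⟨⟨e, e⟩, e⟩ applied to ⟨e, e⟩ yields e.
[[Z q] P]: ⟨e, e⟩ applied to e yields e.
[V Q]: ⟨e, ⟨e, ⟨t, e⟩⟩⟩ applied to e yields ⟨e, ⟨t, e⟩⟩.
[[[Z q] P] [V Q]]: ⟨e, ⟨t, e⟩⟩ applied to e yields ⟨t, e⟩.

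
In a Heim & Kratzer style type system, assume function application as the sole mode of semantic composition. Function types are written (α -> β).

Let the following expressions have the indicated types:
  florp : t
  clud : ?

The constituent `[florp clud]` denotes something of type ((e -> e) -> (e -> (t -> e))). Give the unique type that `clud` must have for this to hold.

[florp clud] is required to be ((e -> e) -> (e -> (t -> e))). florp : t cannot yield ((e -> e) -> (e -> (t -> e))) as functor, so clud : (t -> ((e -> e) -> (e -> (t -> e)))).

(t -> ((e -> e) -> (e -> (t -> e))))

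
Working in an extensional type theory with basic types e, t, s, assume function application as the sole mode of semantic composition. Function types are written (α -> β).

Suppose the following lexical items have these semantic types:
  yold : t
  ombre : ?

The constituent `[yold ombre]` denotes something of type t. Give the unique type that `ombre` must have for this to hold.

(t -> t)

For [yold ombre] to have type t with yold of type t, ombre must be the function: ombre : (t -> t).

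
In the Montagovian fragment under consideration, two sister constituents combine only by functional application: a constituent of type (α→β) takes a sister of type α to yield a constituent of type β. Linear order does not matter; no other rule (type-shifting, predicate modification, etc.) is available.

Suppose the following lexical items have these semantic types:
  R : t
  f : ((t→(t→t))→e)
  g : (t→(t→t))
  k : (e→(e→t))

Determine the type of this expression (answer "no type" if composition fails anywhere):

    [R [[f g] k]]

[f g]: functor f : ((t→(t→t))→e), argument g : (t→(t→t)); result e.
[[f g] k]: functor k : (e→(e→t)), argument [f g] : e; result (e→t).
[R [[f g] k]]: t and (e→t) cannot combine by function application — type clash.

no type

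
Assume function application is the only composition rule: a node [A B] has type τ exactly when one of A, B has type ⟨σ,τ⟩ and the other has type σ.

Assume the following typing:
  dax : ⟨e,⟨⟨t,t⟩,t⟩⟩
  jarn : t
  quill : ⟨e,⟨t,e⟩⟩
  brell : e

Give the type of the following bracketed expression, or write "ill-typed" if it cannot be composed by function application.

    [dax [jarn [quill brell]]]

At [quill brell], quill : ⟨e,⟨t,e⟩⟩ takes brell : e, giving ⟨t,e⟩.
At [jarn [quill brell]], [quill brell] : ⟨t,e⟩ takes jarn : t, giving e.
At [dax [jarn [quill brell]]], dax : ⟨e,⟨⟨t,t⟩,t⟩⟩ takes [jarn [quill brell]] : e, giving ⟨⟨t,t⟩,t⟩.

⟨⟨t,t⟩,t⟩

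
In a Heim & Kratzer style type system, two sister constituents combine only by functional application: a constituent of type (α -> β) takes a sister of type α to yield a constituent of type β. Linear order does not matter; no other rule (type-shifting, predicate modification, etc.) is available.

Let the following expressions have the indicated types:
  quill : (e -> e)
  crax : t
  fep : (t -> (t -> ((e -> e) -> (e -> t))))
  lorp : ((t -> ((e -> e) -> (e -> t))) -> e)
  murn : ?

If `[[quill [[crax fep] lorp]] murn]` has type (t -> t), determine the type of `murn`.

(e -> (t -> t))

[[quill [[crax fep] lorp]] murn] is required to be (t -> t). [quill [[crax fep] lorp]] : e cannot yield (t -> t) as functor, so murn : (e -> (t -> t)).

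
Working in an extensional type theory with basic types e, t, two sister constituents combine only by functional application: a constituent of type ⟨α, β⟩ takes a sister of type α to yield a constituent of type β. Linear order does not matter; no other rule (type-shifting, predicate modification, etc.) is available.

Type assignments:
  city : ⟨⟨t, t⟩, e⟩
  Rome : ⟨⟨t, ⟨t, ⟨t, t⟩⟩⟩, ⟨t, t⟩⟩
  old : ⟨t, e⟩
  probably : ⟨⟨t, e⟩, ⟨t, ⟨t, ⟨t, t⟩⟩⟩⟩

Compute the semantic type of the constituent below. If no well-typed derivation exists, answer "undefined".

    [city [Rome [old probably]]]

At [old probably], probably : ⟨⟨t, e⟩, ⟨t, ⟨t, ⟨t, t⟩⟩⟩⟩ takes old : ⟨t, e⟩, giving ⟨t, ⟨t, ⟨t, t⟩⟩⟩.
At [Rome [old probably]], Rome : ⟨⟨t, ⟨t, ⟨t, t⟩⟩⟩, ⟨t, t⟩⟩ takes [old probably] : ⟨t, ⟨t, ⟨t, t⟩⟩⟩, giving ⟨t, t⟩.
At [city [Rome [old probably]]], city : ⟨⟨t, t⟩, e⟩ takes [Rome [old probably]] : ⟨t, t⟩, giving e.

e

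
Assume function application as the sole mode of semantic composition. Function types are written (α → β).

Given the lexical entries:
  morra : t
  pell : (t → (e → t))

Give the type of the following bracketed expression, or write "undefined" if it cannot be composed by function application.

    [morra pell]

(e → t)

At [morra pell], pell : (t → (e → t)) takes morra : t, giving (e → t).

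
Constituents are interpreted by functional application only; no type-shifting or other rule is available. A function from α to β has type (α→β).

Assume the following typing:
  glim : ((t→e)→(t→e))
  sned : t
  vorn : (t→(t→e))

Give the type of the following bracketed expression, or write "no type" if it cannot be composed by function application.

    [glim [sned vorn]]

(t→e)

[sned vorn]: functor vorn : (t→(t→e)), argument sned : t; result (t→e).
[glim [sned vorn]]: functor glim : ((t→e)→(t→e)), argument [sned vorn] : (t→e); result (t→e).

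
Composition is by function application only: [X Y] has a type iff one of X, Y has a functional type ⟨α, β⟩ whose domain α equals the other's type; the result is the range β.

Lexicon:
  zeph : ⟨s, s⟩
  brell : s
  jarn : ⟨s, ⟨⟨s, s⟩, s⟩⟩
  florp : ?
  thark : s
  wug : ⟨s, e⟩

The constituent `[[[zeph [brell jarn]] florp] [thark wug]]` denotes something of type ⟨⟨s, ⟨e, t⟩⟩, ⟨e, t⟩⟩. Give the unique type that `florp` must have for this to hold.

At [[[zeph [brell jarn]] florp] [thark wug]] (required: ⟨⟨s, ⟨e, t⟩⟩, ⟨e, t⟩⟩): [thark wug] is e, which is not a function with range ⟨⟨s, ⟨e, t⟩⟩, ⟨e, t⟩⟩; hence [[zeph [brell jarn]] florp] is the functor — type ⟨e, ⟨⟨s, ⟨e, t⟩⟩, ⟨e, t⟩⟩⟩.
At [[zeph [brell jarn]] florp] (required: ⟨e, ⟨⟨s, ⟨e, t⟩⟩, ⟨e, t⟩⟩⟩): [zeph [brell jarn]] is s, which is not a function with range ⟨e, ⟨⟨s, ⟨e, t⟩⟩, ⟨e, t⟩⟩⟩; hence florp is the functor — type ⟨s, ⟨e, ⟨⟨s, ⟨e, t⟩⟩, ⟨e, t⟩⟩⟩⟩.

⟨s, ⟨e, ⟨⟨s, ⟨e, t⟩⟩, ⟨e, t⟩⟩⟩⟩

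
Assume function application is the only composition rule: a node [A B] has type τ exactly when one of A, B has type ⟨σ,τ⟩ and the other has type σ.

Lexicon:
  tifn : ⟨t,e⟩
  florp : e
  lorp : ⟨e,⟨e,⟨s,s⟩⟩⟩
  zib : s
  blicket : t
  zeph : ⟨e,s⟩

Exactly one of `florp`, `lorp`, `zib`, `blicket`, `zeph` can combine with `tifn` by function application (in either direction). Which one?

florp : e — tifn needs t; florp needs nothing (atomic); neither fits.
lorp : ⟨e,⟨e,⟨s,s⟩⟩⟩ — tifn needs t; lorp needs e; neither fits.
zib : s — tifn needs t; zib needs nothing (atomic); neither fits.
blicket — combines: tifn : ⟨t,e⟩ takes blicket : t as argument, giving e.
zeph : ⟨e,s⟩ — tifn needs t; zeph needs e; neither fits.

blicket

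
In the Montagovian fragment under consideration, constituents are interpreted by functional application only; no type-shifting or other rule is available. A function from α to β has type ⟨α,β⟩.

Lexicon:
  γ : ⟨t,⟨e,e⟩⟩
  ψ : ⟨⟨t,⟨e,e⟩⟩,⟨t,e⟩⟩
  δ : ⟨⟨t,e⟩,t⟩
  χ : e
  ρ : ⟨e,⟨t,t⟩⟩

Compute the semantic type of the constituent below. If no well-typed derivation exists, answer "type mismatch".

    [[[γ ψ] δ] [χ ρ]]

t

[γ ψ]: ψ is ⟨⟨t,⟨e,e⟩⟩,⟨t,e⟩⟩, γ is ⟨t,⟨e,e⟩⟩; result ⟨t,e⟩.
[[γ ψ] δ]: δ is ⟨⟨t,e⟩,t⟩, [γ ψ] is ⟨t,e⟩; result t.
[χ ρ]: ρ is ⟨e,⟨t,t⟩⟩, χ is e; result ⟨t,t⟩.
[[[γ ψ] δ] [χ ρ]]: [χ ρ] is ⟨t,t⟩, [[γ ψ] δ] is t; result t.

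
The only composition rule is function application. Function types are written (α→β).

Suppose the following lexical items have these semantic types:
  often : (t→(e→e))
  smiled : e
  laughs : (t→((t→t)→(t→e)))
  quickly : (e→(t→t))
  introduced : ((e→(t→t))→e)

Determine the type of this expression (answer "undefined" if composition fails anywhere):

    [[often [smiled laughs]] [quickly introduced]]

[smiled laughs]: e and (t→((t→t)→(t→e))) cannot combine by function application — type clash.

undefined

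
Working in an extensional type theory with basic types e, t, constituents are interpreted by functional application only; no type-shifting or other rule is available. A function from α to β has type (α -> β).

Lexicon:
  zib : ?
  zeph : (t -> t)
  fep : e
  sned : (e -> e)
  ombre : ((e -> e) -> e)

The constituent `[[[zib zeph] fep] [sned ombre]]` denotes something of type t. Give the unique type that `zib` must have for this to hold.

At [[[zib zeph] fep] [sned ombre]] (required: t): [sned ombre] is e, which is not a function with range t; hence [[zib zeph] fep] is the functor — type (e -> t).
At [[zib zeph] fep] (required: (e -> t)): fep is e, which is not a function with range (e -> t); hence [zib zeph] is the functor — type (e -> (e -> t)).
At [zib zeph] (required: (e -> (e -> t))): zeph is (t -> t), which is not a function with range (e -> (e -> t)); hence zib is the functor — type ((t -> t) -> (e -> (e -> t))).

((t -> t) -> (e -> (e -> t)))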